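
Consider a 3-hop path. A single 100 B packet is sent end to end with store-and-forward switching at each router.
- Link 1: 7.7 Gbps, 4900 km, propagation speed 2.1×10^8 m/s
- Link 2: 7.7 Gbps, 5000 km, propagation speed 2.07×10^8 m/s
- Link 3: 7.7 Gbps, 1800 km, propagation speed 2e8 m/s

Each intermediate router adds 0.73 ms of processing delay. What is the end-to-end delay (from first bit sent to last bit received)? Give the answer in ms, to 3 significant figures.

57.9 ms

L = 100 × 8 = 800 bits.
Transmission delay per hop = L/R = 800/7700000000 = 0.000103896 ms; 3 hops → 0.000311688 ms.
Propagation delays (d/s per hop): 23.3333, 24.1546, 9 ms; sum = 56.4879 ms.
Processing at 2 router(s): 2 × 0.73 ms = 1.46 ms.
End-to-end = 57.9 ms.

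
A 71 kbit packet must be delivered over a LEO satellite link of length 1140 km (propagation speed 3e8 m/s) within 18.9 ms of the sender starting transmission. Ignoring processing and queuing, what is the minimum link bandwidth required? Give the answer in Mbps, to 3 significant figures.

4.70 Mbps

Propagation delay = 1140000 / 300000000 = 3.8 ms.
Transmission budget = 18.9 − 3.8 = 15.1 ms.
R ≥ L / t_tx = 71000 bits / 0.0151 s = 4.70 Mbps.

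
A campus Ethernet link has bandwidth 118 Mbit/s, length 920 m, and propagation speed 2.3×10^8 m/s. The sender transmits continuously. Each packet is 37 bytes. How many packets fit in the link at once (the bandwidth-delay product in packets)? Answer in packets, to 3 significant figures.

Propagation delay = 920 / 2.3e+08 = 4e-06 s.
BDP = R × t_prop = 118000000 × 4e-06 = 472 bits.
In packets of 296 bits: 1.59 packets.

1.59 packets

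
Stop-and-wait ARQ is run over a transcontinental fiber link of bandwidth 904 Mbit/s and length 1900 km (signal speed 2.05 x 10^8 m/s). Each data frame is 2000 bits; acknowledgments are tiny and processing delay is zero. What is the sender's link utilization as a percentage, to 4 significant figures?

t_tx = L/R = 2000/904000000 = 2.21239e-06 s.
t_prop = 1900000/2.05e+08 = 0.00926829 s; RTT = 0.0185366 s.
Cycle = t_tx + RTT = 0.0185388 s.
Utilization = t_tx / cycle = 2.21239e-06/0.0185388 = 0.01193 %.

0.01193 %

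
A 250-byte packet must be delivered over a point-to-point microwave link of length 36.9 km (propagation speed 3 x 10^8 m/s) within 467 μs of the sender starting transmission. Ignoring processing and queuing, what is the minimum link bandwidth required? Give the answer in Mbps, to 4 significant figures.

5.814 Mbps

L = 2000 bits.
Propagation delay = 36900 / 300000000 = 123 μs.
Transmission budget = 467 − 123 = 344 μs.
R ≥ L / t_tx = 2000 bits / 0.000344 s = 5.814 Mbps.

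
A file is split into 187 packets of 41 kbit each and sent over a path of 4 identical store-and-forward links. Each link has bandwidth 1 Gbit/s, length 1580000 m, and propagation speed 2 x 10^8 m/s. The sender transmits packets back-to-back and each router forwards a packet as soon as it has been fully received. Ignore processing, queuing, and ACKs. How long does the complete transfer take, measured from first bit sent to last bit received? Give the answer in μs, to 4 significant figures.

39390 μs

Per-hop transmission t_tx = L/R = 41000/1000000000 = 41 μs.
Per-hop propagation t_prop = 1580000/200000000 = 7900 μs.
Pipeline fill: first packet needs 4·t_tx to clear all hops; remaining 186 packets each add one t_tx.
Total = (4+187-1)·t_tx + 4·t_prop = 190·41 + 4·7900 = 39390 μs.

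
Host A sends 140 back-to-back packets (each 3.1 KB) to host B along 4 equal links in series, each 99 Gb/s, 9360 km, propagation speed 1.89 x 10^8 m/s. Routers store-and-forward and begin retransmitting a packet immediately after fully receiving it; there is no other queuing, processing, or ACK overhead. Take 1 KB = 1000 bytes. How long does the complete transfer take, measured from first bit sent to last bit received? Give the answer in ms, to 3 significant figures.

Per-hop transmission t_tx = L/R = 24800/99000000000 = 0.000250505 ms.
Per-hop propagation t_prop = 9360000/189000000 = 49.5238 ms.
Pipeline fill: first packet needs 4·t_tx to clear all hops; remaining 139 packets each add one t_tx.
Total = (4+140-1)·t_tx + 4·t_prop = 143·0.000250505 + 4·49.5238 = 198 ms.

198 ms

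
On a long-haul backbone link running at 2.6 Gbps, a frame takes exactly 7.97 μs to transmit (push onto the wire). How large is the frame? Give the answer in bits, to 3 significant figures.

L = R × t_tx = 2600000000 b/s × 7.97e-06 s = 20722 bits.

20700 bits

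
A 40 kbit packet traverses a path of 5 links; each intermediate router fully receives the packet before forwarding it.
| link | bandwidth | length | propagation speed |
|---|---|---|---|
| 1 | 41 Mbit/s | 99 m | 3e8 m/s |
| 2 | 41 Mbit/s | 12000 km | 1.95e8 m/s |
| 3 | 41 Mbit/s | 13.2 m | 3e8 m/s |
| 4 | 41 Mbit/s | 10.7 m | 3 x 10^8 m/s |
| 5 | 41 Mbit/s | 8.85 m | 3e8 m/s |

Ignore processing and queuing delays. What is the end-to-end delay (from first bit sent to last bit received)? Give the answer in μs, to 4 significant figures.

66420 μs

L = 40000 bits.
Transmission delay per hop = L/R = 40000/41000000 = 975.61 μs; 5 hops → 4878.05 μs.
Propagation delays (d/s per hop): 0.33, 61538.5, 0.044, 0.0356667, 0.0295 μs; sum = 61538.9 μs.
End-to-end = 66420 μs.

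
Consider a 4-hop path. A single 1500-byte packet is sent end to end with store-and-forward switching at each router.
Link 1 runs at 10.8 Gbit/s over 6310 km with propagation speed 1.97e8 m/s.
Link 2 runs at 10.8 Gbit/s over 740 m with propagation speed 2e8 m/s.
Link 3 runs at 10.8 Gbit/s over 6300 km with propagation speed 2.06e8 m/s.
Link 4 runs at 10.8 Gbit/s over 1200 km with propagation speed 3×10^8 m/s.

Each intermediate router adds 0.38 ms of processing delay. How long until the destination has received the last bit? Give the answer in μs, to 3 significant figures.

67800 μs

L = 1500 × 8 = 12000 bits.
Transmission delay per hop = L/R = 12000/10800000000 = 1.11111 μs; 4 hops → 4.44444 μs.
Propagation delays (d/s per hop): 32030.5, 3.7, 30582.5, 4000 μs; sum = 66616.7 μs.
Processing at 3 router(s): 3 × 0.38 ms = 1140 μs.
End-to-end = 67800 μs.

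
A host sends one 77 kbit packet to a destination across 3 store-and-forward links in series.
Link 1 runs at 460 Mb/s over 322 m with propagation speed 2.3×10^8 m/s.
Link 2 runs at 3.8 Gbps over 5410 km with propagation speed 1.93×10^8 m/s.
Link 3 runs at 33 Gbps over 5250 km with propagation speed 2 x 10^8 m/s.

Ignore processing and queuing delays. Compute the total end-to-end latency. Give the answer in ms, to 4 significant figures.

54.47 ms

L = 77000 bits.
Transmission delays (L/R per hop): 0.167391, 0.0202632, 0.00233333 ms; sum = 0.189988 ms.
Propagation delays (d/s per hop): 0.0014, 28.0311, 26.25 ms; sum = 54.2825 ms.
End-to-end = 54.47 ms.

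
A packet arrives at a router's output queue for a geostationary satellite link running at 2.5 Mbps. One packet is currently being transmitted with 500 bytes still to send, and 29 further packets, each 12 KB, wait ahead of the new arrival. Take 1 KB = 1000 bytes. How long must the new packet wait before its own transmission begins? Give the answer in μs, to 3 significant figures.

1120000 μs

Each queued packet: L/R = 96000/2500000 = 38400 μs.
29 queued → 1113600 μs.
Plus remaining 4000 bits of current packet: 1600 μs.
Queuing delay = 1120000 μs.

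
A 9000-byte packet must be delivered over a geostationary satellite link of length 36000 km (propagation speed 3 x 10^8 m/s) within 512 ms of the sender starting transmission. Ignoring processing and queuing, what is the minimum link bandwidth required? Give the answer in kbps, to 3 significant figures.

184 kbps

L = 72000 bits.
Propagation delay = 36000000 / 300000000 = 120 ms.
Transmission budget = 512 − 120 = 392 ms.
R ≥ L / t_tx = 72000 bits / 0.392 s = 184 kbps.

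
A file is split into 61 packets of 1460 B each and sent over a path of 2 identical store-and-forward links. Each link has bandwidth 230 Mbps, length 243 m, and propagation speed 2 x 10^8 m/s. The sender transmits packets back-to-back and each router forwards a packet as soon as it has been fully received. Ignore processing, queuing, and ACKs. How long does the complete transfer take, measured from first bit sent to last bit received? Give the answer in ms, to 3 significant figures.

Per-hop transmission t_tx = L/R = 11680/230000000 = 0.0507826 ms.
Per-hop propagation t_prop = 243/200000000 = 0.001215 ms.
Pipeline fill: first packet needs 2·t_tx to clear all hops; remaining 60 packets each add one t_tx.
Total = (2+61-1)·t_tx + 2·t_prop = 62·0.0507826 + 2·0.001215 = 3.15 ms.

3.15 ms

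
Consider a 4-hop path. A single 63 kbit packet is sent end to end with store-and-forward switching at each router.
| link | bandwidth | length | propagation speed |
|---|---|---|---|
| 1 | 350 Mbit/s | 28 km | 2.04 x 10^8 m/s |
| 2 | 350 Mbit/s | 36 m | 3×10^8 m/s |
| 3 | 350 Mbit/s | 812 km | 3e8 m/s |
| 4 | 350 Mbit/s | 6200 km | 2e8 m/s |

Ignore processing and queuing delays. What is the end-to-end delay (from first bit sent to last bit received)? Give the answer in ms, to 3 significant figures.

34.6 ms

L = 63000 bits.
Transmission delay per hop = L/R = 63000/350000000 = 0.18 ms; 4 hops → 0.72 ms.
Propagation delays (d/s per hop): 0.137255, 0.00012, 2.70667, 31 ms; sum = 33.844 ms.
End-to-end = 34.6 ms.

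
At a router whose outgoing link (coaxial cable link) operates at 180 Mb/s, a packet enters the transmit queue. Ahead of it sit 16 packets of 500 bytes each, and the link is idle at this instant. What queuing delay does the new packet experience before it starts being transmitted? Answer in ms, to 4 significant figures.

Each queued packet: L/R = 4000/180000000 = 0.0222222 ms.
16 queued → 0.355556 ms.
Queuing delay = 0.3556 ms.

0.3556 ms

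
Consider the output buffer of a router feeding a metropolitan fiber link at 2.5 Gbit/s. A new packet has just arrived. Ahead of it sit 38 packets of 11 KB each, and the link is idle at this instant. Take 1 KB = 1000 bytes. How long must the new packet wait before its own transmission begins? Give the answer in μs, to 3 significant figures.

Each queued packet: L/R = 88000/2500000000 = 35.2 μs.
38 queued → 1337.6 μs.
Queuing delay = 1340 μs.

1340 μs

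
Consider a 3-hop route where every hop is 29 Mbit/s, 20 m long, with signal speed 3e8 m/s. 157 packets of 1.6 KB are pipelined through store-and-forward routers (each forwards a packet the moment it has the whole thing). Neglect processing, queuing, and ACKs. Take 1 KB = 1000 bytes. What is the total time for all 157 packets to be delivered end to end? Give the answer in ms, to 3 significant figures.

Per-hop transmission t_tx = L/R = 12800/29000000 = 0.441379 ms.
Per-hop propagation t_prop = 20/300000000 = 6.66667e-05 ms.
Pipeline fill: first packet needs 3·t_tx to clear all hops; remaining 156 packets each add one t_tx.
Total = (3+157-1)·t_tx + 3·t_prop = 159·0.441379 + 3·6.66667e-05 = 70.2 ms.

70.2 ms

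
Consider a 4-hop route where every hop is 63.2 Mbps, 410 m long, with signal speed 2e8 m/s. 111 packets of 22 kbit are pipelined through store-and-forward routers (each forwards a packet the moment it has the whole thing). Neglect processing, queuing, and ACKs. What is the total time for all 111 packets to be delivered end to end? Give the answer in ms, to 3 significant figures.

39.7 ms

Per-hop transmission t_tx = L/R = 22000/63200000 = 0.348101 ms.
Per-hop propagation t_prop = 410/200000000 = 0.00205 ms.
Pipeline fill: first packet needs 4·t_tx to clear all hops; remaining 110 packets each add one t_tx.
Total = (4+111-1)·t_tx + 4·t_prop = 114·0.348101 + 4·0.00205 = 39.7 ms.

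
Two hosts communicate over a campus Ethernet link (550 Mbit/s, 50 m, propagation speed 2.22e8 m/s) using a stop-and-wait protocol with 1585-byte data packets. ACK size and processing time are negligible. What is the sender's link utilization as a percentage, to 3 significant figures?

t_tx = L/R = 12680/550000000 = 2.30545e-05 s.
t_prop = 50/2.22e+08 = 2.25225e-07 s; RTT = 4.5045e-07 s.
Cycle = t_tx + RTT = 2.3505e-05 s.
Utilization = t_tx / cycle = 2.30545e-05/2.3505e-05 = 98.1 %.

98.1 %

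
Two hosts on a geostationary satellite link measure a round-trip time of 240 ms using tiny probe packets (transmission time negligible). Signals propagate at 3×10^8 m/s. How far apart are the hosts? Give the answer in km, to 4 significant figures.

One-way propagation = RTT/2 = 120 ms.
d = s × t = 300000000 × 0.12 = 36000 km.

36000 km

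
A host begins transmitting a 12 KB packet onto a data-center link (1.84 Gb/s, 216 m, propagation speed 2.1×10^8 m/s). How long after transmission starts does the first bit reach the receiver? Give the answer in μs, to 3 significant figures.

First bit experiences only propagation delay: d/s = 216/210000000 = 1.03 μs.

1.03 μs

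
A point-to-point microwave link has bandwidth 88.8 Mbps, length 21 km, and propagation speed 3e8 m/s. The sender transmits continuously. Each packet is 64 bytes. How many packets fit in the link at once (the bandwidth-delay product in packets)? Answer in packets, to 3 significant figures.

12.1 packets

Propagation delay = 21000 / 300000000 = 7e-05 s.
BDP = R × t_prop = 88800000 × 7e-05 = 6216 bits.
In packets of 512 bits: 12.1 packets.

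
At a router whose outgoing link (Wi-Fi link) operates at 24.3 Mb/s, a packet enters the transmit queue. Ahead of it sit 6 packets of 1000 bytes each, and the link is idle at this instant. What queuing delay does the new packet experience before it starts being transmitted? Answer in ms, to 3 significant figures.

1.98 ms

Each queued packet: L/R = 8000/24300000 = 0.329218 ms.
6 queued → 1.97531 ms.
Queuing delay = 1.98 ms.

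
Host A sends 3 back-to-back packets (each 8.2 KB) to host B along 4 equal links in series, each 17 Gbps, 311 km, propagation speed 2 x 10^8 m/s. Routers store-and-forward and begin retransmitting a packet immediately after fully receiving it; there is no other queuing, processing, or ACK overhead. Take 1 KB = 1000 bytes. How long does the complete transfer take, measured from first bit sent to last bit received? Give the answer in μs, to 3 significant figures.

Per-hop transmission t_tx = L/R = 65600/17000000000 = 3.85882 μs.
Per-hop propagation t_prop = 311000/200000000 = 1555 μs.
Pipeline fill: first packet needs 4·t_tx to clear all hops; remaining 2 packets each add one t_tx.
Total = (4+3-1)·t_tx + 4·t_prop = 6·3.85882 + 4·1555 = 6240 μs.

6240 μs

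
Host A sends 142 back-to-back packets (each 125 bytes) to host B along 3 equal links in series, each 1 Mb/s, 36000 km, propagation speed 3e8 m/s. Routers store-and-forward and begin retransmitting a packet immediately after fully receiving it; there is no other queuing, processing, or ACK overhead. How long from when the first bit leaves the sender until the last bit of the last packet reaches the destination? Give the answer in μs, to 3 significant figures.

Per-hop transmission t_tx = L/R = 1000/1000000 = 1000 μs.
Per-hop propagation t_prop = 36000000/300000000 = 120000 μs.
Pipeline fill: first packet needs 3·t_tx to clear all hops; remaining 141 packets each add one t_tx.
Total = (3+142-1)·t_tx + 3·t_prop = 144·1000 + 3·120000 = 504000 μs.

504000 μs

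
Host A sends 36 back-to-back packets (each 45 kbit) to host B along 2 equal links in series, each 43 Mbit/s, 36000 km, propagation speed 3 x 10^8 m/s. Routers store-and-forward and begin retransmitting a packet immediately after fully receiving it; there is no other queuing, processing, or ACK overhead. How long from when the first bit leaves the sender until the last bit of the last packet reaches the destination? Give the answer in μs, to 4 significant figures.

Per-hop transmission t_tx = L/R = 45000/43000000 = 1046.51 μs.
Per-hop propagation t_prop = 36000000/300000000 = 120000 μs.
Pipeline fill: first packet needs 2·t_tx to clear all hops; remaining 35 packets each add one t_tx.
Total = (2+36-1)·t_tx + 2·t_prop = 37·1046.51 + 2·120000 = 278700 μs.

278700 μs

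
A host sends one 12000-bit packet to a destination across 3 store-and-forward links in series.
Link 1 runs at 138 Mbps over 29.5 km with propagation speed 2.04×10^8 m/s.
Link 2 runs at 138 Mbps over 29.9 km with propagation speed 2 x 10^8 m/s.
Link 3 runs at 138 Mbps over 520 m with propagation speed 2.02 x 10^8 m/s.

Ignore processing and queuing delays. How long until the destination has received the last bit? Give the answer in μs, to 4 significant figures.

Transmission delay per hop = L/R = 12000/138000000 = 86.9565 μs; 3 hops → 260.87 μs.
Propagation delays (d/s per hop): 144.608, 149.5, 2.57426 μs; sum = 296.682 μs.
End-to-end = 557.6 μs.

557.6 μs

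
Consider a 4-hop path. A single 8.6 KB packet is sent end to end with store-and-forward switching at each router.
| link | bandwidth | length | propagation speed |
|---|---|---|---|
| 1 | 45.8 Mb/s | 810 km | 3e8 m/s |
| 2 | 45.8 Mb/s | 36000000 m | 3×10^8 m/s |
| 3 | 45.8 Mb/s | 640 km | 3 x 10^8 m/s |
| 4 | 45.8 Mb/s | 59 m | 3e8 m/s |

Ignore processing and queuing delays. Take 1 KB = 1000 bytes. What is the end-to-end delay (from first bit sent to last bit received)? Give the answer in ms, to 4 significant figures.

130.8 ms

L = 68800 bits.
Transmission delay per hop = L/R = 68800/45800000 = 1.50218 ms; 4 hops → 6.00873 ms.
Propagation delays (d/s per hop): 2.7, 120, 2.13333, 0.000196667 ms; sum = 124.834 ms.
End-to-end = 130.8 ms.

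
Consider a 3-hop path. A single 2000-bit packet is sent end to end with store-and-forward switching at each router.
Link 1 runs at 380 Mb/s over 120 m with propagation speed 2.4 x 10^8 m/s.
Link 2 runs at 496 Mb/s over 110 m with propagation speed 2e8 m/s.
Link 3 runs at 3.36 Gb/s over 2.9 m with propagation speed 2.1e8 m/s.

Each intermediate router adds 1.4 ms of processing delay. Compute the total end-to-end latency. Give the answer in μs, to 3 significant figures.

2810 μs

Transmission delays (L/R per hop): 5.26316, 4.03226, 0.595238 μs; sum = 9.89065 μs.
Propagation delays (d/s per hop): 0.5, 0.55, 0.0138095 μs; sum = 1.06381 μs.
Processing at 2 router(s): 2 × 1.4 ms = 2800 μs.
End-to-end = 2810 μs.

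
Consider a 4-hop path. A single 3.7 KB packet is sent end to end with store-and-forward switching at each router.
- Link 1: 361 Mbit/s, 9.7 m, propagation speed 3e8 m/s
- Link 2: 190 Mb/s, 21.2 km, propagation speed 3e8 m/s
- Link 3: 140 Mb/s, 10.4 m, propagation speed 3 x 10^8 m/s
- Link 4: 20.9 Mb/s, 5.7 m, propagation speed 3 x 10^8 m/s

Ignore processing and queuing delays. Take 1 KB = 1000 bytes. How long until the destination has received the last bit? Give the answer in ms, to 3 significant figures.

L = 29600 bits.
Transmission delays (L/R per hop): 0.0819945, 0.155789, 0.211429, 1.41627 ms; sum = 1.86548 ms.
Propagation delays (d/s per hop): 3.23333e-05, 0.0706667, 3.46667e-05, 1.9e-05 ms; sum = 0.0707527 ms.
End-to-end = 1.94 ms.

1.94 ms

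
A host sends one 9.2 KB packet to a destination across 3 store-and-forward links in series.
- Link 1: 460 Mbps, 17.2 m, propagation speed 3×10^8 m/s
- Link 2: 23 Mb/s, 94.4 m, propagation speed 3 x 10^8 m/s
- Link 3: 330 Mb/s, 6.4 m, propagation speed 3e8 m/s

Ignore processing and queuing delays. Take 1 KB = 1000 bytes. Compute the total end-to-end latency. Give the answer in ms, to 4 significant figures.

3.583 ms

L = 73600 bits.
Transmission delays (L/R per hop): 0.16, 3.2, 0.22303 ms; sum = 3.58303 ms.
Propagation delays (d/s per hop): 5.73333e-05, 0.000314667, 2.13333e-05 ms; sum = 0.000393333 ms.
End-to-end = 3.583 ms.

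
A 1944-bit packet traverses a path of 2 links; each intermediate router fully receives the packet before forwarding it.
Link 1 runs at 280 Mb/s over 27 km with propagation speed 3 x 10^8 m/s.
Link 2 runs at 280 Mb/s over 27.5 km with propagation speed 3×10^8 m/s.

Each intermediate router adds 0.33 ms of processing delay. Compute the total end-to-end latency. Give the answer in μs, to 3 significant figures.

Transmission delay per hop = L/R = 1944/280000000 = 6.94286 μs; 2 hops → 13.8857 μs.
Propagation delays (d/s per hop): 90, 91.6667 μs; sum = 181.667 μs.
Processing at 1 router(s): 1 × 0.33 ms = 330 μs.
End-to-end = 526 μs.

526 μs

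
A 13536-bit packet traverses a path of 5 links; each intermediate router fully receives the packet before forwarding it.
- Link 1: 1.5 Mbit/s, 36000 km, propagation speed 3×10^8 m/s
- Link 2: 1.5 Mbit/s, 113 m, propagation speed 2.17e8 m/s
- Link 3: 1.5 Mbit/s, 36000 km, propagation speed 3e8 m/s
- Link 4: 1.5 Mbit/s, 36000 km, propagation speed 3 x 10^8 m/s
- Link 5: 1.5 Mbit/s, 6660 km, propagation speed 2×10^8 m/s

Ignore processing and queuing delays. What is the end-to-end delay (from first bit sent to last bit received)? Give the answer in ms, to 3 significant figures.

438 ms

Transmission delay per hop = L/R = 13536/1500000 = 9.024 ms; 5 hops → 45.12 ms.
Propagation delays (d/s per hop): 120, 0.000520737, 120, 120, 33.3 ms; sum = 393.301 ms.
End-to-end = 438 ms.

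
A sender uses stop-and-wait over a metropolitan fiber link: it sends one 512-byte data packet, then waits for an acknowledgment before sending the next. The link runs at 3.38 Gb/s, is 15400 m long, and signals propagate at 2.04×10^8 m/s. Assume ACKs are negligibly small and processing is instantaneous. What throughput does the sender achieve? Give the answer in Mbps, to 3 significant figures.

26.9 Mbps

t_tx = L/R = 4096/3380000000 = 1.21183e-06 s.
t_prop = 15400/204000000 = 7.54902e-05 s; RTT = 0.00015098 s.
Cycle = t_tx + RTT = 0.000152192 s.
Throughput = L / cycle = 4096 / 0.000152192 = 26.9 Mbps.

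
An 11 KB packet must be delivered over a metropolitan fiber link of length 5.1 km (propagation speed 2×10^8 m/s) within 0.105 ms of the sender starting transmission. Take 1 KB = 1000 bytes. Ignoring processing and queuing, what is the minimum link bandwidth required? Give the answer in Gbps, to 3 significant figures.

1.11 Gbps

L = 88000 bits.
Propagation delay = 5100 / 200000000 = 0.0255 ms.
Transmission budget = 0.105 − 0.0255 = 0.0795 ms.
R ≥ L / t_tx = 88000 bits / 7.95e-05 s = 1.11 Gbps.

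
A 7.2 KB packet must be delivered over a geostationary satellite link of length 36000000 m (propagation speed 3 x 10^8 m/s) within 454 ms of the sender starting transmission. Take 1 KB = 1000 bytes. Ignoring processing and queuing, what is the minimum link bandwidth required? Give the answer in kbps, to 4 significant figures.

L = 57600 bits.
Propagation delay = 36000000 / 300000000 = 120 ms.
Transmission budget = 454 − 120 = 334 ms.
R ≥ L / t_tx = 57600 bits / 0.334 s = 172.5 kbps.

172.5 kbps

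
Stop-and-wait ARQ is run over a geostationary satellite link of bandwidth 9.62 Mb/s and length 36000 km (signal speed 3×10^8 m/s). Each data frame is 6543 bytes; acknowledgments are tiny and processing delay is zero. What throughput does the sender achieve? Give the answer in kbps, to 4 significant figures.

t_tx = L/R = 52344/9620000 = 0.00544116 s.
t_prop = 36000000/300000000 = 0.12 s; RTT = 0.24 s.
Cycle = t_tx + RTT = 0.245441 s.
Throughput = L / cycle = 52344 / 0.245441 = 213.3 kbps.

213.3 kbps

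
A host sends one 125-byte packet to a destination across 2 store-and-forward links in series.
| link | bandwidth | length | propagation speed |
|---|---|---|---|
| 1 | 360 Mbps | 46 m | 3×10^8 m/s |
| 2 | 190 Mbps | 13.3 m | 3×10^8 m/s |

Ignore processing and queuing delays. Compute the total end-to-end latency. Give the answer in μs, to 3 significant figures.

L = 125 × 8 = 1000 bits.
Transmission delays (L/R per hop): 2.77778, 5.26316 μs; sum = 8.04094 μs.
Propagation delays (d/s per hop): 0.153333, 0.0443333 μs; sum = 0.197667 μs.
End-to-end = 8.24 μs.

8.24 μs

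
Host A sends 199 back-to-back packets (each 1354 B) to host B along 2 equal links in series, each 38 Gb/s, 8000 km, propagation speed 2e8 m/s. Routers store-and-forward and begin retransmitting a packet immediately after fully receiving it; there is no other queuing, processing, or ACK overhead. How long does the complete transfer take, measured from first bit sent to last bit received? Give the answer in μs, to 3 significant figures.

Per-hop transmission t_tx = L/R = 10832/38000000000 = 0.285053 μs.
Per-hop propagation t_prop = 8000000/200000000 = 40000 μs.
Pipeline fill: first packet needs 2·t_tx to clear all hops; remaining 198 packets each add one t_tx.
Total = (2+199-1)·t_tx + 2·t_prop = 200·0.285053 + 2·40000 = 80100 μs.

80100 μs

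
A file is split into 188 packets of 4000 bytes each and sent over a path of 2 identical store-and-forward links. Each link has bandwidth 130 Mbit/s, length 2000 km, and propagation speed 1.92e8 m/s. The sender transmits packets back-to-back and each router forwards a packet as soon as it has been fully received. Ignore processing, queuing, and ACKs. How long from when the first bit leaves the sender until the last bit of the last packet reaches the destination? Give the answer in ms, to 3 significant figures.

67.4 ms

Per-hop transmission t_tx = L/R = 32000/130000000 = 0.246154 ms.
Per-hop propagation t_prop = 2000000/192000000 = 10.4167 ms.
Pipeline fill: first packet needs 2·t_tx to clear all hops; remaining 187 packets each add one t_tx.
Total = (2+188-1)·t_tx + 2·t_prop = 189·0.246154 + 2·10.4167 = 67.4 ms.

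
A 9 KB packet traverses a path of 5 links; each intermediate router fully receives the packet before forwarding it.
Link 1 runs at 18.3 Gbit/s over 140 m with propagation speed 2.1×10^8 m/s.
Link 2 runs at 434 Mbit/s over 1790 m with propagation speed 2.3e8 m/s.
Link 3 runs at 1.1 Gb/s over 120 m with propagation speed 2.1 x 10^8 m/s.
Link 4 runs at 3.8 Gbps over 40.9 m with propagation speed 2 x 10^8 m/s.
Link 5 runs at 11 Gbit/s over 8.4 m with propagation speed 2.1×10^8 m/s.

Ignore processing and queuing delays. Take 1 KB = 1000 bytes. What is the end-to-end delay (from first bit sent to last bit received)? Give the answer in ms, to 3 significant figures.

0.270 ms

L = 72000 bits.
Transmission delays (L/R per hop): 0.00393443, 0.165899, 0.0654545, 0.0189474, 0.00654545 ms; sum = 0.26078 ms.
Propagation delays (d/s per hop): 0.000666667, 0.00778261, 0.000571429, 0.0002045, 4e-05 ms; sum = 0.0092652 ms.
End-to-end = 0.270 ms.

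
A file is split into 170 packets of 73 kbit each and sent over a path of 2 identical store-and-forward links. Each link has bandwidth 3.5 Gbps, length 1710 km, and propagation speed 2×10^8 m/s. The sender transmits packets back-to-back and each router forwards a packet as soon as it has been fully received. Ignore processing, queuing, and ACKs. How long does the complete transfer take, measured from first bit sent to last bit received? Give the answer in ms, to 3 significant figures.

Per-hop transmission t_tx = L/R = 73000/3500000000 = 0.0208571 ms.
Per-hop propagation t_prop = 1710000/200000000 = 8.55 ms.
Pipeline fill: first packet needs 2·t_tx to clear all hops; remaining 169 packets each add one t_tx.
Total = (2+170-1)·t_tx + 2·t_prop = 171·0.0208571 + 2·8.55 = 20.7 ms.

20.7 ms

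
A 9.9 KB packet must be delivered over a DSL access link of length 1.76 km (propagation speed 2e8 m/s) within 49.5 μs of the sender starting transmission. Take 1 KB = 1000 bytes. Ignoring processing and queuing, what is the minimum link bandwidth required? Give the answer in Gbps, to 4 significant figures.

L = 79200 bits.
Propagation delay = 1760 / 200000000 = 8.8 μs.
Transmission budget = 49.5 − 8.8 = 40.7 μs.
R ≥ L / t_tx = 79200 bits / 4.07e-05 s = 1.946 Gbps.

1.946 Gbps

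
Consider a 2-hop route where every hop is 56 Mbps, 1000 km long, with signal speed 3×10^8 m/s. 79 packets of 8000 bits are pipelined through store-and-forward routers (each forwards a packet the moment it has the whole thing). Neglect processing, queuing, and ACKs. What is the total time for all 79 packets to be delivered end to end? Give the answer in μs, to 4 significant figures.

Per-hop transmission t_tx = L/R = 8000/56000000 = 142.857 μs.
Per-hop propagation t_prop = 1000000/300000000 = 3333.33 μs.
Pipeline fill: first packet needs 2·t_tx to clear all hops; remaining 78 packets each add one t_tx.
Total = (2+79-1)·t_tx + 2·t_prop = 80·142.857 + 2·3333.33 = 18100 μs.

18100 μs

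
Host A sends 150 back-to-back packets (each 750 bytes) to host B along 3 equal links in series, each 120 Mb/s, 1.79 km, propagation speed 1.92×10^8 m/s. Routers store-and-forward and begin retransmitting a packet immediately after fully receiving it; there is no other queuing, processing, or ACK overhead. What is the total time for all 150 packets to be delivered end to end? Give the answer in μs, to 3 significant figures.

7630 μs

Per-hop transmission t_tx = L/R = 6000/120000000 = 50 μs.
Per-hop propagation t_prop = 1790/192000000 = 9.32292 μs.
Pipeline fill: first packet needs 3·t_tx to clear all hops; remaining 149 packets each add one t_tx.
Total = (3+150-1)·t_tx + 3·t_prop = 152·50 + 3·9.32292 = 7630 μs.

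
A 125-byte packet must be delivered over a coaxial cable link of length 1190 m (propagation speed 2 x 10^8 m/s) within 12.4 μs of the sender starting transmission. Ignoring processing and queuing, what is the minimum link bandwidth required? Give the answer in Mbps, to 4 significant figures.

155.0 Mbps

L = 1000 bits.
Propagation delay = 1190 / 200000000 = 5.95 μs.
Transmission budget = 12.4 − 5.95 = 6.45 μs.
R ≥ L / t_tx = 1000 bits / 6.45e-06 s = 155.0 Mbps.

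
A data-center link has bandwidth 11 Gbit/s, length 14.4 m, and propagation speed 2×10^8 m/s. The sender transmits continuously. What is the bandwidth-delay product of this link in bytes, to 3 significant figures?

Propagation delay = 14.4 / 200000000 = 7.2e-08 s.
BDP = R × t_prop = 11000000000 × 7.2e-08 = 792 bits.
In bytes: 792/8 = 99.0 bytes.

99.0 bytes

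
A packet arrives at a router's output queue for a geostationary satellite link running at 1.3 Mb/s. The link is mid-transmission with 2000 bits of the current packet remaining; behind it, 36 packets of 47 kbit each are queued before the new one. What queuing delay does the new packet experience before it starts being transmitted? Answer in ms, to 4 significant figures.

1303 ms

Each queued packet: L/R = 47000/1300000 = 36.1538 ms.
36 queued → 1301.54 ms.
Plus remaining 2000 bits of current packet: 1.53846 ms.
Queuing delay = 1303 ms.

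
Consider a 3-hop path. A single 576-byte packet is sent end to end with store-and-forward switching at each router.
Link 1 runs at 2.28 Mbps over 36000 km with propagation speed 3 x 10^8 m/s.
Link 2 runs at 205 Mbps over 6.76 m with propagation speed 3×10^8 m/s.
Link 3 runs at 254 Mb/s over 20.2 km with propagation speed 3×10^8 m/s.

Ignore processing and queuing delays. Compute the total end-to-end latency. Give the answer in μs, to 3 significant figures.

L = 576 × 8 = 4608 bits.
Transmission delays (L/R per hop): 2021.05, 22.478, 18.1417 μs; sum = 2061.67 μs.
Propagation delays (d/s per hop): 120000, 0.0225333, 67.3333 μs; sum = 120067 μs.
End-to-end = 122000 μs.

122000 μs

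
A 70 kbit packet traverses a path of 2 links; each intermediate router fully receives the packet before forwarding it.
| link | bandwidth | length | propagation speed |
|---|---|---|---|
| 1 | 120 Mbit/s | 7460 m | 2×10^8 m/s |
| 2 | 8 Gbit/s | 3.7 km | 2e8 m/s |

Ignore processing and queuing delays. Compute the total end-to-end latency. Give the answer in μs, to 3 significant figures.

648 μs

L = 70000 bits.
Transmission delays (L/R per hop): 583.333, 8.75 μs; sum = 592.083 μs.
Propagation delays (d/s per hop): 37.3, 18.5 μs; sum = 55.8 μs.
End-to-end = 648 μs.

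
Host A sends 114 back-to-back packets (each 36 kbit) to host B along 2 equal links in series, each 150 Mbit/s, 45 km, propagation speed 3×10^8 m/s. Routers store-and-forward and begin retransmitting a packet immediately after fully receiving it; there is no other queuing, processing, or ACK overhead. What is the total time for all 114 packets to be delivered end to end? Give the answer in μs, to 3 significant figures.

Per-hop transmission t_tx = L/R = 36000/150000000 = 240 μs.
Per-hop propagation t_prop = 45000/300000000 = 150 μs.
Pipeline fill: first packet needs 2·t_tx to clear all hops; remaining 113 packets each add one t_tx.
Total = (2+114-1)·t_tx + 2·t_prop = 115·240 + 2·150 = 27900 μs.

27900 μs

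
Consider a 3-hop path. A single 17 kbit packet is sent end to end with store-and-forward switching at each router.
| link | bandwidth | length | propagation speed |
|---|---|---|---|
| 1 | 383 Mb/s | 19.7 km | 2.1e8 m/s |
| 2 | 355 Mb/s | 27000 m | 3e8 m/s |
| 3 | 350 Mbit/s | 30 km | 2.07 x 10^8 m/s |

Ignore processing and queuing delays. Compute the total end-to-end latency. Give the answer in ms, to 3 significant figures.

0.470 ms

L = 17000 bits.
Transmission delays (L/R per hop): 0.0443864, 0.0478873, 0.0485714 ms; sum = 0.140845 ms.
Propagation delays (d/s per hop): 0.0938095, 0.09, 0.144928 ms; sum = 0.328737 ms.
End-to-end = 0.470 ms.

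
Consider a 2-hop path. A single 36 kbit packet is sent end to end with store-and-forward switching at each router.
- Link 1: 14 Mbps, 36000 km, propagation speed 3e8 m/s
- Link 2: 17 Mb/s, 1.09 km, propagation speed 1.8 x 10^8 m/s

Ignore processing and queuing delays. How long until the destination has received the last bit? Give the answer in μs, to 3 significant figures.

L = 36000 bits.
Transmission delays (L/R per hop): 2571.43, 2117.65 μs; sum = 4689.08 μs.
Propagation delays (d/s per hop): 120000, 6.05556 μs; sum = 120006 μs.
End-to-end = 125000 μs.

125000 μs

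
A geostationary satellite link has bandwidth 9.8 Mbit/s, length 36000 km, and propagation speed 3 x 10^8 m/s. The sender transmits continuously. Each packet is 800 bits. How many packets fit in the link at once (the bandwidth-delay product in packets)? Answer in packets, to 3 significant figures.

1470 packets

Propagation delay = 36000000 / 300000000 = 0.12 s.
BDP = R × t_prop = 9800000 × 0.12 = 1176000 bits.
In packets of 800 bits: 1470 packets.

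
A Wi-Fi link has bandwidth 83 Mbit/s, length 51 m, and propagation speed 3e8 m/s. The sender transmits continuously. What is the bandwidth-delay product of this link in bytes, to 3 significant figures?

1.76 bytes

Propagation delay = 51 / 300000000 = 1.7e-07 s.
BDP = R × t_prop = 83000000 × 1.7e-07 = 14.11 bits.
In bytes: 14.11/8 = 1.76 bytes.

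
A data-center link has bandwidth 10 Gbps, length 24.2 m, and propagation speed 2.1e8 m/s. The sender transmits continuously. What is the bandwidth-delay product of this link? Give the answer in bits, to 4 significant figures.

Propagation delay = 24.2 / 210000000 = 1.15238e-07 s.
BDP = R × t_prop = 10000000000 × 1.15238e-07 = 1152.38 bits.

1152 bits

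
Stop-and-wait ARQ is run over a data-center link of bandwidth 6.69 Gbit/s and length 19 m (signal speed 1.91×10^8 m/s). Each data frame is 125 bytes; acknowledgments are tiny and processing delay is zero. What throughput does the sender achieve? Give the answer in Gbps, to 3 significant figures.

t_tx = L/R = 1000/6690000000 = 1.49477e-07 s.
t_prop = 19/191000000 = 9.94764e-08 s; RTT = 1.98953e-07 s.
Cycle = t_tx + RTT = 3.4843e-07 s.
Throughput = L / cycle = 1000 / 3.4843e-07 = 2.87 Gbps.

2.87 Gbps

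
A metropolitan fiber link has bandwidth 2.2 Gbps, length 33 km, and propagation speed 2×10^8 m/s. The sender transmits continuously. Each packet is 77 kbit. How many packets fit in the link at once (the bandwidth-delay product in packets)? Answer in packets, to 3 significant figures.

4.71 packets

Propagation delay = 33000 / 200000000 = 0.000165 s.
BDP = R × t_prop = 2200000000 × 0.000165 = 363000 bits.
In packets of 77000 bits: 4.71 packets.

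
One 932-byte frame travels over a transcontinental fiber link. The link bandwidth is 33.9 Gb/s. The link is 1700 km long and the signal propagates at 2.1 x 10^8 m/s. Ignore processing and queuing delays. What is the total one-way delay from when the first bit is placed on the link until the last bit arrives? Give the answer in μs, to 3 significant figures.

8100 μs

L = 932 × 8 = 7456 bits.
Transmission delay = L/R = 7456 / 33900000000 = 0.219941 μs.
Propagation delay = d/s = 1700000 m / 210000000 m/s = 8095.24 μs.
Total = 8100 μs.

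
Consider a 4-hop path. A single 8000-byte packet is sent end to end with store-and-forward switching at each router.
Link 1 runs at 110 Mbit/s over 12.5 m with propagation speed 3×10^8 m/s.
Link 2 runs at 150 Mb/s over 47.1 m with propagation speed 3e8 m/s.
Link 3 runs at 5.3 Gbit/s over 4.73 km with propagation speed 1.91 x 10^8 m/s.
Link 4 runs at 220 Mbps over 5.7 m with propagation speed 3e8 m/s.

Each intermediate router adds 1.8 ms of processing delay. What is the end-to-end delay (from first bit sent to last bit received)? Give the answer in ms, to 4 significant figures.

L = 8000 × 8 = 64000 bits.
Transmission delays (L/R per hop): 0.581818, 0.426667, 0.0120755, 0.290909 ms; sum = 1.31147 ms.
Propagation delays (d/s per hop): 4.16667e-05, 0.000157, 0.0247644, 1.9e-05 ms; sum = 0.0249821 ms.
Processing at 3 router(s): 3 × 1.8 ms = 5.4 ms.
End-to-end = 6.736 ms.

6.736 ms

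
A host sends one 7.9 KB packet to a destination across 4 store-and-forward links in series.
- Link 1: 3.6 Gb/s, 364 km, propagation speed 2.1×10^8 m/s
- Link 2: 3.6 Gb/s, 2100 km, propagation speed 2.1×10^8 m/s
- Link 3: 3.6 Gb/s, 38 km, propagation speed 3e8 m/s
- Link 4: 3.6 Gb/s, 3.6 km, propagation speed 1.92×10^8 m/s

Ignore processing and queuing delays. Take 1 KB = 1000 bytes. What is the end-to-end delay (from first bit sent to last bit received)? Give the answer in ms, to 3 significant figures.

11.9 ms

L = 63200 bits.
Transmission delay per hop = L/R = 63200/3600000000 = 0.0175556 ms; 4 hops → 0.0702222 ms.
Propagation delays (d/s per hop): 1.73333, 10, 0.126667, 0.01875 ms; sum = 11.8788 ms.
End-to-end = 11.9 ms.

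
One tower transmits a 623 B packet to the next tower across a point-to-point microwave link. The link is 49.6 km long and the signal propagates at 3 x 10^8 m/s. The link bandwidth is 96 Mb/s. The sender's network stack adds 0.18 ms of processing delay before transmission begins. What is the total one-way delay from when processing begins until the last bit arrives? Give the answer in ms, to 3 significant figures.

L = 623 × 8 = 4984 bits.
Transmission delay = L/R = 4984 / 96000000 = 0.0519167 ms.
Propagation delay = d/s = 49600 m / 300000000 m/s = 0.165333 ms.
Plus processing delay 0.18 ms = 0.18 ms.
Total = 0.397 ms.

0.397 ms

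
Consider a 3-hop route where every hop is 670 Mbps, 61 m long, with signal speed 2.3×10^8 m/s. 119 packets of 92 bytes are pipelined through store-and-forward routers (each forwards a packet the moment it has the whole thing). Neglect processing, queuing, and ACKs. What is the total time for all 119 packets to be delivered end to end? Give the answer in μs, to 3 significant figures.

134 μs

Per-hop transmission t_tx = L/R = 736/670000000 = 1.09851 μs.
Per-hop propagation t_prop = 61/2.3e+08 = 0.265217 μs.
Pipeline fill: first packet needs 3·t_tx to clear all hops; remaining 118 packets each add one t_tx.
Total = (3+119-1)·t_tx + 3·t_prop = 121·1.09851 + 3·0.265217 = 134 μs.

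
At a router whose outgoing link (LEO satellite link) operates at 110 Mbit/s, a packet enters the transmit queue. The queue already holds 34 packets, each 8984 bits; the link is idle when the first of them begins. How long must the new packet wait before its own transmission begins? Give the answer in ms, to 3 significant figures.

2.78 ms

Each queued packet: L/R = 8984/110000000 = 0.0816727 ms.
34 queued → 2.77687 ms.
Queuing delay = 2.78 ms.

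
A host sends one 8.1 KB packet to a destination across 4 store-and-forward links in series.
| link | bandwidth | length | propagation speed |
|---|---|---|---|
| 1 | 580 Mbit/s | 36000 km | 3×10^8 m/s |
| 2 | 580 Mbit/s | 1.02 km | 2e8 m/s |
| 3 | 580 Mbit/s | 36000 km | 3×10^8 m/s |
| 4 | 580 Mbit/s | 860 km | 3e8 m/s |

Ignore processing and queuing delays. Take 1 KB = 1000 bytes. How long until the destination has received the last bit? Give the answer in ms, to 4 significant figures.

L = 64800 bits.
Transmission delay per hop = L/R = 64800/580000000 = 0.111724 ms; 4 hops → 0.446897 ms.
Propagation delays (d/s per hop): 120, 0.0051, 120, 2.86667 ms; sum = 242.872 ms.
End-to-end = 243.3 ms.

243.3 ms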